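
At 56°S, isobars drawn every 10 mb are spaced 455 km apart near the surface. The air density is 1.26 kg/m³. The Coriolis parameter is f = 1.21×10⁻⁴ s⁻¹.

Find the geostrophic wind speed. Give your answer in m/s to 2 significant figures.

14 m/s

Pressure gradient: |∂P/∂n| = 1000 Pa / 455000 m = 2.20×10⁻³ Pa/m
Geostrophic balance (pressure-gradient force = Coriolis force):
V_g = (1/(fρ)) |∂P/∂n| = 2.20×10⁻³ / (1.21×10⁻⁴ × 1.26) = 14.4 m/s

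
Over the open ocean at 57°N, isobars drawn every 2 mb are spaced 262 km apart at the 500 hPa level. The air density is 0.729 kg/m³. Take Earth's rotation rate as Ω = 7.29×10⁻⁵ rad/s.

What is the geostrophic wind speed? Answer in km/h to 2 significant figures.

Coriolis parameter at 57°N:
f = 2Ω sin φ = 2 × 7.29×10⁻⁵ × sin 57° = 1.22×10⁻⁴ s⁻¹
Pressure gradient: |∂P/∂n| = 200 Pa / 262000 m = 7.63×10⁻⁴ Pa/m
Geostrophic balance (pressure-gradient force = Coriolis force):
V_g = (1/(fρ)) |∂P/∂n| = 7.63×10⁻⁴ / (1.22×10⁻⁴ × 0.729) = 8.56 m/s
Converting: 8.56 m/s × 3.6 = 31 km/h

31 km/h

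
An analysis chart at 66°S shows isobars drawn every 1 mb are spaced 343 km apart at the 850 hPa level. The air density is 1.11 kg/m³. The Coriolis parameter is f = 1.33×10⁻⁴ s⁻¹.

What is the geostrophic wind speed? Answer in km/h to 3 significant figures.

7.11 km/h

Pressure gradient: |∂P/∂n| = 100 Pa / 343000 m = 2.92×10⁻⁴ Pa/m
Geostrophic balance (pressure-gradient force = Coriolis force):
V_g = (1/(fρ)) |∂P/∂n| = 2.92×10⁻⁴ / (1.33×10⁻⁴ × 1.11) = 1.97 m/s
Converting: 1.97 m/s × 3.6 = 7.11 km/h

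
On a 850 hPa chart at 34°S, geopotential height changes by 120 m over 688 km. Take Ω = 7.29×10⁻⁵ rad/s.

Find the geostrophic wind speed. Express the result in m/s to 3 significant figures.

Coriolis parameter at 34°S:
f = 2Ω sin φ = 2 × 7.29×10⁻⁵ × sin 34° = 8.15×10⁻⁵ s⁻¹
Height gradient: |∂Z/∂n| = 120 m / 688000 m = 1.74×10⁻⁴
On a pressure surface, geostrophic balance gives V_g = (g/f)|∂Z/∂n|:
V_g = 9.81 × 1.74×10⁻⁴ / 8.15×10⁻⁵ = 21.0 m/s

21.0 m/s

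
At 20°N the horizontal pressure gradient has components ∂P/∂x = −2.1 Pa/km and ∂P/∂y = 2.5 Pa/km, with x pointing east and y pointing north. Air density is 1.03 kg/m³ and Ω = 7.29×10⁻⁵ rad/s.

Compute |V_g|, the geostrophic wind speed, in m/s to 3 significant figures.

63.6 m/s

Coriolis parameter at 20°N:
f = 2Ω sin φ = 2 × 7.29×10⁻⁵ × sin 20° = 4.99×10⁻⁵ s⁻¹
Component geostrophic relations (x east, y north):
u_g = −(1/(fρ)) ∂P/∂y,  v_g = (1/(fρ)) ∂P/∂x
u_g = −(2.5×10⁻³)/(4.99×10⁻⁵ × 1.03) = −48.7 m/s;  v_g = (−2.1×10⁻³)/(4.99×10⁻⁵ × 1.03) = −40.9 m/s
|V_g| = √(u_g² + v_g²) = 63.6 m/s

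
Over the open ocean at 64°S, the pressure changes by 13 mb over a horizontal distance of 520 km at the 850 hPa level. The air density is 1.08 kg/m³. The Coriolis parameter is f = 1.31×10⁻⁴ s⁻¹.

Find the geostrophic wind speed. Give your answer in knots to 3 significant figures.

34.3 knots

Pressure gradient: |∂P/∂n| = 1300 Pa / 520000 m = 2.50×10⁻³ Pa/m
Geostrophic balance (pressure-gradient force = Coriolis force):
V_g = (1/(fρ)) |∂P/∂n| = 2.50×10⁻³ / (1.31×10⁻⁴ × 1.08) = 17.7 m/s
Converting: 17.7 m/s × 1.944 = 34.3 knots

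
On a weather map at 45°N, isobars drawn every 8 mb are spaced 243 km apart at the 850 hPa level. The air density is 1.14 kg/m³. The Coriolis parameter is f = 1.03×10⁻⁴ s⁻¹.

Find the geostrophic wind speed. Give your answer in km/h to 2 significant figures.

100 km/h

Pressure gradient: |∂P/∂n| = 800 Pa / 243000 m = 3.29×10⁻³ Pa/m
Geostrophic balance (pressure-gradient force = Coriolis force):
V_g = (1/(fρ)) |∂P/∂n| = 3.29×10⁻³ / (1.03×10⁻⁴ × 1.14) = 28.0 m/s
Converting: 28.0 m/s × 3.6 = 100 km/h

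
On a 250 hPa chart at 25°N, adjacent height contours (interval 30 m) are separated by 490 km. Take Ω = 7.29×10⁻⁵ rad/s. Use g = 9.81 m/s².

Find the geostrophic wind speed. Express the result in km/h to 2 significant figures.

Coriolis parameter at 25°N:
f = 2Ω sin φ = 2 × 7.29×10⁻⁵ × sin 25° = 6.16×10⁻⁵ s⁻¹
Height gradient: |∂Z/∂n| = 30 m / 490000 m = 6.12×10⁻⁵
On a pressure surface, geostrophic balance gives V_g = (g/f)|∂Z/∂n|:
V_g = 9.81 × 6.12×10⁻⁵ / 6.16×10⁻⁵ = 9.75 m/s
Converting: 9.75 m/s × 3.6 = 35 km/h

35 km/h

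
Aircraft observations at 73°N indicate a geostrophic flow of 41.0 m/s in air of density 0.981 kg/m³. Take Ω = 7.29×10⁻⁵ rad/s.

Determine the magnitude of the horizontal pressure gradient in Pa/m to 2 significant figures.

5.6×10⁻³ Pa/m

Coriolis parameter at 73°N:
f = 2Ω sin φ = 2 × 7.29×10⁻⁵ × sin 73° = 1.39×10⁻⁴ s⁻¹
Geostrophic balance rearranged: |∂P/∂n| = f ρ V_g
|∂P/∂n| = 1.39×10⁻⁴ × 0.981 × 41.0 = 5.61×10⁻³ Pa/m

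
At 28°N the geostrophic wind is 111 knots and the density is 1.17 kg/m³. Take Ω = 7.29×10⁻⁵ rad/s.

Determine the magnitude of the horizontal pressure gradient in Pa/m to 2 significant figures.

Coriolis parameter at 28°N:
f = 2Ω sin φ = 2 × 7.29×10⁻⁵ × sin 28° = 6.84×10⁻⁵ s⁻¹
Wind speed in SI: 111 knots = 57.1 m/s
Geostrophic balance rearranged: |∂P/∂n| = f ρ V_g
|∂P/∂n| = 6.84×10⁻⁵ × 1.17 × 57.1 = 4.57×10⁻³ Pa/m

4.6×10⁻³ Pa/m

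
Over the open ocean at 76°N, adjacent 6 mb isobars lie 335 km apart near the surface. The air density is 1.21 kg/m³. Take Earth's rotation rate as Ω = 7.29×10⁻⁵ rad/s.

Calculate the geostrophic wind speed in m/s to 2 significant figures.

Coriolis parameter at 76°N:
f = 2Ω sin φ = 2 × 7.29×10⁻⁵ × sin 76° = 1.41×10⁻⁴ s⁻¹
Pressure gradient: |∂P/∂n| = 600 Pa / 335000 m = 1.79×10⁻³ Pa/m
Geostrophic balance (pressure-gradient force = Coriolis force):
V_g = (1/(fρ)) |∂P/∂n| = 1.79×10⁻³ / (1.41×10⁻⁴ × 1.21) = 10.5 m/s

10 m/s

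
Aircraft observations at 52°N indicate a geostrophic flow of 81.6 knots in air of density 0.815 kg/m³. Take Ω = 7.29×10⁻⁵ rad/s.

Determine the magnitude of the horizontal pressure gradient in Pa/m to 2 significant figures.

Coriolis parameter at 52°N:
f = 2Ω sin φ = 2 × 7.29×10⁻⁵ × sin 52° = 1.15×10⁻⁴ s⁻¹
Wind speed in SI: 81.6 knots = 42.0 m/s
Geostrophic balance rearranged: |∂P/∂n| = f ρ V_g
|∂P/∂n| = 1.15×10⁻⁴ × 0.815 × 42.0 = 3.93×10⁻³ Pa/m

3.9×10⁻³ Pa/m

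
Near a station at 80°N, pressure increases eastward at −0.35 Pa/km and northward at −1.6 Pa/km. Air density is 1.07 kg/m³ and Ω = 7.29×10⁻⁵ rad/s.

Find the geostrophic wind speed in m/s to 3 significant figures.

Coriolis parameter at 80°N:
f = 2Ω sin φ = 2 × 7.29×10⁻⁵ × sin 80° = 1.44×10⁻⁴ s⁻¹
Component geostrophic relations (x east, y north):
u_g = −(1/(fρ)) ∂P/∂y,  v_g = (1/(fρ)) ∂P/∂x
u_g = −(−1.6×10⁻³)/(1.44×10⁻⁴ × 1.07) = 10.4 m/s;  v_g = (−0.35×10⁻³)/(1.44×10⁻⁴ × 1.07) = −2.28 m/s
|V_g| = √(u_g² + v_g²) = 10.7 m/s

10.7 m/s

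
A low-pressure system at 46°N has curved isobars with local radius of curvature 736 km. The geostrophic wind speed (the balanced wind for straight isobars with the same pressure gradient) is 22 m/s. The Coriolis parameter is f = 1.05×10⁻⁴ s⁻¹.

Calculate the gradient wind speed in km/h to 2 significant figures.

64 km/h

Around a low, centrifugal force acts outward with Coriolis, so pressure-gradient force balances both:
(1/ρ)|∂P/∂n| = fV + V²/R  →  V² + fR·V − fR·V_g = 0
With fR = 1.05×10⁻⁴ × 736×10³ m = 77.3 m/s:
V = [−fR + √((fR)² + 4 fR V_g)]/2 = [−77.3 + √(77.3² + 4×77.3×22)]/2 = 17.9 m/s
Subgeostrophic (V < V_g = 22 m/s), as expected around a low.
Converting: 17.9 m/s × 3.6 = 64 km/h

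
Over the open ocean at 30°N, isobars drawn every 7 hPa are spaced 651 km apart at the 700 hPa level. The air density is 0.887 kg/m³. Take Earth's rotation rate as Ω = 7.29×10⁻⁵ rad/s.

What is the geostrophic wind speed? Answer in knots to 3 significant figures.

32.3 knots

Coriolis parameter at 30°N:
f = 2Ω sin φ = 2 × 7.29×10⁻⁵ × sin 30° = 7.29×10⁻⁵ s⁻¹
Pressure gradient: |∂P/∂n| = 700 Pa / 651000 m = 1.08×10⁻³ Pa/m
Geostrophic balance (pressure-gradient force = Coriolis force):
V_g = (1/(fρ)) |∂P/∂n| = 1.08×10⁻³ / (7.29×10⁻⁵ × 0.887) = 16.6 m/s
Converting: 16.6 m/s × 1.944 = 32.3 knots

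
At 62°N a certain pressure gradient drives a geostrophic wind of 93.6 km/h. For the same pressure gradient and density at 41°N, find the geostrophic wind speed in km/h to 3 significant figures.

126 km/h

With the same pressure gradient and density, V_g ∝ 1/f ∝ 1/sin φ.
V₂ = V₁ · sin φ₁ / sin φ₂ = 93.6 × sin 62° / sin 41°
V₂ = 93.6 × 0.8829/0.6561 = 126 km/h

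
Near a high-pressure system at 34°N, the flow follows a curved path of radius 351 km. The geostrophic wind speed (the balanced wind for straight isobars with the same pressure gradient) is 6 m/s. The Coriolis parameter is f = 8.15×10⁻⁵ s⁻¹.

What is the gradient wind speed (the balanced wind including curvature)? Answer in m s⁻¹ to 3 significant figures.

8.56 m s⁻¹

Around a high, pressure-gradient force acts outward with centrifugal, so Coriolis balances both:
fV = (1/ρ)|∂P/∂n| + V²/R  →  V² − fR·V + fR·V_g = 0
With fR = 8.15×10⁻⁵ × 351×10³ m = 28.6 m/s:
V = [fR − √((fR)² − 4 fR V_g)]/2 = [28.6 − √(28.6² − 4×28.6×6)]/2 = 8.56 m/s
Supergeostrophic (V > V_g = 6 m/s), as expected around a high.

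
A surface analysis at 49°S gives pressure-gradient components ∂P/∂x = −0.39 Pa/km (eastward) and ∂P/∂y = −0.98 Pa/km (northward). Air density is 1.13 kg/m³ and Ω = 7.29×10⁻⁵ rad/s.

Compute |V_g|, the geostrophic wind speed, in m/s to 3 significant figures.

Coriolis parameter at 49°S:
f = 2Ω sin φ = 2 × 7.29×10⁻⁵ × sin 49° = 1.10×10⁻⁴ s⁻¹
In the Southern Hemisphere f is negative: f = −1.10×10⁻⁴ s⁻¹.
Component geostrophic relations (x east, y north):
u_g = −(1/(fρ)) ∂P/∂y,  v_g = (1/(fρ)) ∂P/∂x
u_g = −(−0.98×10⁻³)/(−1.10×10⁻⁴ × 1.13) = −7.88 m/s;  v_g = (−0.39×10⁻³)/(−1.10×10⁻⁴ × 1.13) = 3.14 m/s
|V_g| = √(u_g² + v_g²) = 8.48 m/s

8.48 m/s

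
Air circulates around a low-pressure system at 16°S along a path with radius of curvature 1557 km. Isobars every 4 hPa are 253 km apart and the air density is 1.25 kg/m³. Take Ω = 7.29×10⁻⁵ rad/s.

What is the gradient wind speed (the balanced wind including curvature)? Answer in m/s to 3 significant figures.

Coriolis parameter at 16°S:
f = 2Ω sin φ = 2 × 7.29×10⁻⁵ × sin 16° = 4.02×10⁻⁵ s⁻¹
Pressure gradient: |∂P/∂n| = 400 Pa / 253000 m = 1.58×10⁻³ Pa/m
Geostrophic speed: V_g = |∂P/∂n|/(fρ) = 1.58×10⁻³/(4.02×10⁻⁵ × 1.25) = 31.5 m/s
Around a low, centrifugal force acts outward with Coriolis, so pressure-gradient force balances both:
(1/ρ)|∂P/∂n| = fV + V²/R  →  V² + fR·V − fR·V_g = 0
With fR = 4.02×10⁻⁵ × 1557×10³ m = 62.6 m/s:
V = [−fR + √((fR)² + 4 fR V_g)]/2 = [−62.6 + √(62.6² + 4×62.6×31.5)]/2 = 23 m/s
Subgeostrophic (V < V_g = 31.5 m/s), as expected around a low.

23.0 m/s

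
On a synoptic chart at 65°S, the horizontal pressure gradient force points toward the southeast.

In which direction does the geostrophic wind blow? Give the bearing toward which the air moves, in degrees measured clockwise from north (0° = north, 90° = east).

045°

The pressure-gradient force points toward the southeast (bearing 135°).
Geostrophic balance: in the Southern Hemisphere the Coriolis force deflects motion to the left, so the geostrophic wind blows 90° to the left of the pressure-gradient force (low pressure on the right).
Rotating 135° by 90° counterclockwise gives 045° — the wind blows toward the northeast.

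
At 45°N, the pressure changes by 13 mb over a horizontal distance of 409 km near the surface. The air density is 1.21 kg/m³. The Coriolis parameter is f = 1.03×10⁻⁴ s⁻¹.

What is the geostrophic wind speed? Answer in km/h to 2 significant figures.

92 km/h

Pressure gradient: |∂P/∂n| = 1300 Pa / 409000 m = 3.18×10⁻³ Pa/m
Geostrophic balance (pressure-gradient force = Coriolis force):
V_g = (1/(fρ)) |∂P/∂n| = 3.18×10⁻³ / (1.03×10⁻⁴ × 1.21) = 25.5 m/s
Converting: 25.5 m/s × 3.6 = 92 km/h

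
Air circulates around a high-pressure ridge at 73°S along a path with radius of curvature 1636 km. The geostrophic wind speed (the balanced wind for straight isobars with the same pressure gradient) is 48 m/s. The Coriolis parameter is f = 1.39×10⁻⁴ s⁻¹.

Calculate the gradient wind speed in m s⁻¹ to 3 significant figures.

68.8 m s⁻¹

Around a high, pressure-gradient force acts outward with centrifugal, so Coriolis balances both:
fV = (1/ρ)|∂P/∂n| + V²/R  →  V² − fR·V + fR·V_g = 0
With fR = 1.39×10⁻⁴ × 1636×10³ m = 227 m/s:
V = [fR − √((fR)² − 4 fR V_g)]/2 = [227 − √(227² − 4×227×48)]/2 = 68.8 m/s
Supergeostrophic (V > V_g = 48 m/s), as expected around a high.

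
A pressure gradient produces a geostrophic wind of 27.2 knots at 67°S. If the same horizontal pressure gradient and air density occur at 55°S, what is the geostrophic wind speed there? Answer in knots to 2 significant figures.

With the same pressure gradient and density, V_g ∝ 1/f ∝ 1/sin φ.
V₂ = V₁ · sin φ₁ / sin φ₂ = 27.2 × sin 67° / sin 55°
V₂ = 27.2 × 0.9205/0.8192 = 31 knots

31 knots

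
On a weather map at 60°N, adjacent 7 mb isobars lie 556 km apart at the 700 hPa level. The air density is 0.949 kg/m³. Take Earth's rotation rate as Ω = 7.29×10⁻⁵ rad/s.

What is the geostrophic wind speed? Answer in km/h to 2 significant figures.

38 km/h

Coriolis parameter at 60°N:
f = 2Ω sin φ = 2 × 7.29×10⁻⁵ × sin 60° = 1.26×10⁻⁴ s⁻¹
Pressure gradient: |∂P/∂n| = 700 Pa / 556000 m = 1.26×10⁻³ Pa/m
Geostrophic balance (pressure-gradient force = Coriolis force):
V_g = (1/(fρ)) |∂P/∂n| = 1.26×10⁻³ / (1.26×10⁻⁴ × 0.949) = 10.5 m/s
Converting: 10.5 m/s × 3.6 = 38 km/h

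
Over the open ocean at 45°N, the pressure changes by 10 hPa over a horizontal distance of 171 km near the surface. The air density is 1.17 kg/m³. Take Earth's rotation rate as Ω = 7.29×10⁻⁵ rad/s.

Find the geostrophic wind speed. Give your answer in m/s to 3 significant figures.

48.5 m/s

Coriolis parameter at 45°N:
f = 2Ω sin φ = 2 × 7.29×10⁻⁵ × sin 45° = 1.03×10⁻⁴ s⁻¹
Pressure gradient: |∂P/∂n| = 1000 Pa / 171000 m = 5.85×10⁻³ Pa/m
Geostrophic balance (pressure-gradient force = Coriolis force):
V_g = (1/(fρ)) |∂P/∂n| = 5.85×10⁻³ / (1.03×10⁻⁴ × 1.17) = 48.5 m/s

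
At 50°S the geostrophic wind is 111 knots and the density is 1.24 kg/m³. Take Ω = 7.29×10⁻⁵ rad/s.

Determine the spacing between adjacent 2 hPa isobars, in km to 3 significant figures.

Coriolis parameter at 50°S:
f = 2Ω sin φ = 2 × 7.29×10⁻⁵ × sin 50° = 1.12×10⁻⁴ s⁻¹
Wind speed in SI: 111 knots = 57.1 m/s
Geostrophic balance rearranged: |∂P/∂n| = f ρ V_g
|∂P/∂n| = 1.12×10⁻⁴ × 1.24 × 57.1 = 7.91×10⁻³ Pa/m
Isobar spacing: Δn = ΔP/|∂P/∂n| = 200 Pa / 7.91×10⁻³ Pa/m = 25289 m ≈ 25.3 km

25.3 km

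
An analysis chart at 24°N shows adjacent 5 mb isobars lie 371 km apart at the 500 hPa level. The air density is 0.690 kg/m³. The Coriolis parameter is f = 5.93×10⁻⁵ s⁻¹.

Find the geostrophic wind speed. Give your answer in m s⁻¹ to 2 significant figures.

33 m s⁻¹

Pressure gradient: |∂P/∂n| = 500 Pa / 371000 m = 1.35×10⁻³ Pa/m
Geostrophic balance (pressure-gradient force = Coriolis force):
V_g = (1/(fρ)) |∂P/∂n| = 1.35×10⁻³ / (5.93×10⁻⁵ × 0.690) = 32.9 m/s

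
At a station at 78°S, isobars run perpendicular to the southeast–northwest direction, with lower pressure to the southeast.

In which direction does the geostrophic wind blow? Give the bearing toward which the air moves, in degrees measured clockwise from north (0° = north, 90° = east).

045°

The pressure-gradient force points toward the southeast (bearing 135°).
Geostrophic balance: in the Southern Hemisphere the Coriolis force deflects motion to the left, so the geostrophic wind blows 90° to the left of the pressure-gradient force (low pressure on the right).
Rotating 135° by 90° counterclockwise gives 045° — the wind blows toward the northeast.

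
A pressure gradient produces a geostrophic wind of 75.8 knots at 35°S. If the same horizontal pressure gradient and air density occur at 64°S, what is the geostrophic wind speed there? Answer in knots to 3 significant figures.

48.4 knots

With the same pressure gradient and density, V_g ∝ 1/f ∝ 1/sin φ.
V₂ = V₁ · sin φ₁ / sin φ₂ = 75.8 × sin 35° / sin 64°
V₂ = 75.8 × 0.5736/0.8988 = 48.4 knots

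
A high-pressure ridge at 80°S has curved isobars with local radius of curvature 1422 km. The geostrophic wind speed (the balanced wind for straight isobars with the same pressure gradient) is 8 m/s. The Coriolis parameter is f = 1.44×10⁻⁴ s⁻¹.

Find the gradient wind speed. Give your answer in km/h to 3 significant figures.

Around a high, pressure-gradient force acts outward with centrifugal, so Coriolis balances both:
fV = (1/ρ)|∂P/∂n| + V²/R  →  V² − fR·V + fR·V_g = 0
With fR = 1.44×10⁻⁴ × 1422×10³ m = 205 m/s:
V = [fR − √((fR)² − 4 fR V_g)]/2 = [205 − √(205² − 4×205×8)]/2 = 8.34 m/s
Supergeostrophic (V > V_g = 8 m/s), as expected around a high.
Converting: 8.34 m/s × 3.6 = 30.0 km/h

30.0 km/h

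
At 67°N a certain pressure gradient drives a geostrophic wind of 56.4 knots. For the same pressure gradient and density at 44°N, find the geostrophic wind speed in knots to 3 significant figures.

With the same pressure gradient and density, V_g ∝ 1/f ∝ 1/sin φ.
V₂ = V₁ · sin φ₁ / sin φ₂ = 56.4 × sin 67° / sin 44°
V₂ = 56.4 × 0.9205/0.6947 = 74.7 knots

74.7 knots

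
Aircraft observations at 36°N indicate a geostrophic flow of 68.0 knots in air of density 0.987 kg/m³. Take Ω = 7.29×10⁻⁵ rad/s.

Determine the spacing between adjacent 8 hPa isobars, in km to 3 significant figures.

Coriolis parameter at 36°N:
f = 2Ω sin φ = 2 × 7.29×10⁻⁵ × sin 36° = 8.57×10⁻⁵ s⁻¹
Wind speed in SI: 68.0 knots = 35.0 m/s
Geostrophic balance rearranged: |∂P/∂n| = f ρ V_g
|∂P/∂n| = 8.57×10⁻⁵ × 0.987 × 35.0 = 2.96×10⁻³ Pa/m
Isobar spacing: Δn = ΔP/|∂P/∂n| = 800 Pa / 2.96×10⁻³ Pa/m = 270364 m ≈ 270 km

270 km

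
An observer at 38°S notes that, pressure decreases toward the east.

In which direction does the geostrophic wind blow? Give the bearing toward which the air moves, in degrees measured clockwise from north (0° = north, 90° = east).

000°

The pressure-gradient force points toward the east (bearing 090°).
Geostrophic balance: in the Southern Hemisphere the Coriolis force deflects motion to the left, so the geostrophic wind blows 90° to the left of the pressure-gradient force (low pressure on the right).
Rotating 090° by 90° counterclockwise gives 000° — the wind blows toward the north.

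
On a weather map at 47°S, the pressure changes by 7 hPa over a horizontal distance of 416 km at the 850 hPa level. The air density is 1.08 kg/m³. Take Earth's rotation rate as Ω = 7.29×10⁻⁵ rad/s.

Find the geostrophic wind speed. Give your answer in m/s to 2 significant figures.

Coriolis parameter at 47°S:
f = 2Ω sin φ = 2 × 7.29×10⁻⁵ × sin 47° = 1.07×10⁻⁴ s⁻¹
Pressure gradient: |∂P/∂n| = 700 Pa / 416000 m = 1.68×10⁻³ Pa/m
Geostrophic balance (pressure-gradient force = Coriolis force):
V_g = (1/(fρ)) |∂P/∂n| = 1.68×10⁻³ / (1.07×10⁻⁴ × 1.08) = 14.6 m/s

15 m/s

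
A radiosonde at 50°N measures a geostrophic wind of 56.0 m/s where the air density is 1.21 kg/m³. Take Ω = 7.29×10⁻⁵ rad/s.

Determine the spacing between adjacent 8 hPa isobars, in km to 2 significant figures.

110 km

Coriolis parameter at 50°N:
f = 2Ω sin φ = 2 × 7.29×10⁻⁵ × sin 50° = 1.12×10⁻⁴ s⁻¹
Geostrophic balance rearranged: |∂P/∂n| = f ρ V_g
|∂P/∂n| = 1.12×10⁻⁴ × 1.21 × 56.0 = 7.57×10⁻³ Pa/m
Isobar spacing: Δn = ΔP/|∂P/∂n| = 800 Pa / 7.57×10⁻³ Pa/m = 105707 m ≈ 110 km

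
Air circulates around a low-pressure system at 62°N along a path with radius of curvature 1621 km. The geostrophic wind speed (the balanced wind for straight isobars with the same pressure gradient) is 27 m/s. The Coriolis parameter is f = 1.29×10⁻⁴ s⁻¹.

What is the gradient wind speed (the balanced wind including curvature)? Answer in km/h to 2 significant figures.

87 km/h

Around a low, centrifugal force acts outward with Coriolis, so pressure-gradient force balances both:
(1/ρ)|∂P/∂n| = fV + V²/R  →  V² + fR·V − fR·V_g = 0
With fR = 1.29×10⁻⁴ × 1621×10³ m = 209 m/s:
V = [−fR + √((fR)² + 4 fR V_g)]/2 = [−209 + √(209² + 4×209×27)]/2 = 24.2 m/s
Subgeostrophic (V < V_g = 27 m/s), as expected around a low.
Converting: 24.2 m/s × 3.6 = 87 km/h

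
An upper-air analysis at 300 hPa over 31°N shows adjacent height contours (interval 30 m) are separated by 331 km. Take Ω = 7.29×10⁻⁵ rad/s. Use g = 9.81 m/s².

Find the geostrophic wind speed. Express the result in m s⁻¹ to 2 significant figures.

Coriolis parameter at 31°N:
f = 2Ω sin φ = 2 × 7.29×10⁻⁵ × sin 31° = 7.51×10⁻⁵ s⁻¹
Height gradient: |∂Z/∂n| = 30 m / 331000 m = 9.06×10⁻⁵
On a pressure surface, geostrophic balance gives V_g = (g/f)|∂Z/∂n|:
V_g = 9.81 × 9.06×10⁻⁵ / 7.51×10⁻⁵ = 11.8 m/s

12 m s⁻¹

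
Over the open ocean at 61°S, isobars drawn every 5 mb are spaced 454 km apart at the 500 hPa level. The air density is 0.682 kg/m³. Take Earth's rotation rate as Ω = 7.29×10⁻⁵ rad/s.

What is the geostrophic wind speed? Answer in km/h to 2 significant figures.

46 km/h

Coriolis parameter at 61°S:
f = 2Ω sin φ = 2 × 7.29×10⁻⁵ × sin 61° = 1.28×10⁻⁴ s⁻¹
Pressure gradient: |∂P/∂n| = 500 Pa / 454000 m = 1.10×10⁻³ Pa/m
Geostrophic balance (pressure-gradient force = Coriolis force):
V_g = (1/(fρ)) |∂P/∂n| = 1.10×10⁻³ / (1.28×10⁻⁴ × 0.682) = 12.7 m/s
Converting: 12.7 m/s × 3.6 = 46 km/h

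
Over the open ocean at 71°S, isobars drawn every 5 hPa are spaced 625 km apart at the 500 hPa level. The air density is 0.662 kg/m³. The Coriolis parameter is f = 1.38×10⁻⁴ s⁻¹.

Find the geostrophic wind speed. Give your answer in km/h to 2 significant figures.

Pressure gradient: |∂P/∂n| = 500 Pa / 625000 m = 8.00×10⁻⁴ Pa/m
Geostrophic balance (pressure-gradient force = Coriolis force):
V_g = (1/(fρ)) |∂P/∂n| = 8.00×10⁻⁴ / (1.38×10⁻⁴ × 0.662) = 8.76 m/s
Converting: 8.76 m/s × 3.6 = 32 km/h

32 km/h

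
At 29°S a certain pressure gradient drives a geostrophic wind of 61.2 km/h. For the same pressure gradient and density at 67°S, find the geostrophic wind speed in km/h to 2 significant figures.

With the same pressure gradient and density, V_g ∝ 1/f ∝ 1/sin φ.
V₂ = V₁ · sin φ₁ / sin φ₂ = 61.2 × sin 29° / sin 67°
V₂ = 61.2 × 0.4848/0.9205 = 32 km/h

32 km/h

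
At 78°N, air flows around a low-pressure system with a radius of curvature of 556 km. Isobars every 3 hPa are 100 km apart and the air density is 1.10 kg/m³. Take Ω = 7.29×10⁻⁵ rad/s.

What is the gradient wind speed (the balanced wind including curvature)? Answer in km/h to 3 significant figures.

Coriolis parameter at 78°N:
f = 2Ω sin φ = 2 × 7.29×10⁻⁵ × sin 78° = 1.43×10⁻⁴ s⁻¹
Pressure gradient: |∂P/∂n| = 300 Pa / 100000 m = 3.00×10⁻³ Pa/m
Geostrophic speed: V_g = |∂P/∂n|/(fρ) = 3.00×10⁻³/(1.43×10⁻⁴ × 1.10) = 19.1 m/s
Around a low, centrifugal force acts outward with Coriolis, so pressure-gradient force balances both:
(1/ρ)|∂P/∂n| = fV + V²/R  →  V² + fR·V − fR·V_g = 0
With fR = 1.43×10⁻⁴ × 556×10³ m = 79.3 m/s:
V = [−fR + √((fR)² + 4 fR V_g)]/2 = [−79.3 + √(79.3² + 4×79.3×19.1)]/2 = 15.9 m/s
Subgeostrophic (V < V_g = 19.1 m/s), as expected around a low.
Converting: 15.9 m/s × 3.6 = 57.3 km/h

57.3 km/h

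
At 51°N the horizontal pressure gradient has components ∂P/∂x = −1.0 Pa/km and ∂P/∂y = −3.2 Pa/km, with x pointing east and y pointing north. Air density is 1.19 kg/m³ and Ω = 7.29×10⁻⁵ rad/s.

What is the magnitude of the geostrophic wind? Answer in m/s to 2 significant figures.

25 m/s

Coriolis parameter at 51°N:
f = 2Ω sin φ = 2 × 7.29×10⁻⁵ × sin 51° = 1.13×10⁻⁴ s⁻¹
Component geostrophic relations (x east, y north):
u_g = −(1/(fρ)) ∂P/∂y,  v_g = (1/(fρ)) ∂P/∂x
u_g = −(−3.2×10⁻³)/(1.13×10⁻⁴ × 1.19) = 23.7 m/s;  v_g = (−1.0×10⁻³)/(1.13×10⁻⁴ × 1.19) = −7.42 m/s
|V_g| = √(u_g² + v_g²) = 24.9 m/s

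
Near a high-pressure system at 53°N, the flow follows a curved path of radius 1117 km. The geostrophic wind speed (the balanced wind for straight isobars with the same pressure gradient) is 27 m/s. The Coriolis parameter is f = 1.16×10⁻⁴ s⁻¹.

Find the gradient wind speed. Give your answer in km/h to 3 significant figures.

138 km/h

Around a high, pressure-gradient force acts outward with centrifugal, so Coriolis balances both:
fV = (1/ρ)|∂P/∂n| + V²/R  →  V² − fR·V + fR·V_g = 0
With fR = 1.16×10⁻⁴ × 1117×10³ m = 130 m/s:
V = [fR − √((fR)² − 4 fR V_g)]/2 = [130 − √(130² − 4×130×27)]/2 = 38.4 m/s
Supergeostrophic (V > V_g = 27 m/s), as expected around a high.
Converting: 38.4 m/s × 3.6 = 138 km/h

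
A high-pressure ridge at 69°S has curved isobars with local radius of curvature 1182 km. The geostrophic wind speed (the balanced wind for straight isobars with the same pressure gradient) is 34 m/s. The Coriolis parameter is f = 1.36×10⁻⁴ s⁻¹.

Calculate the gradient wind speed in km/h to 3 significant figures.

176 km/h

Around a high, pressure-gradient force acts outward with centrifugal, so Coriolis balances both:
fV = (1/ρ)|∂P/∂n| + V²/R  →  V² − fR·V + fR·V_g = 0
With fR = 1.36×10⁻⁴ × 1182×10³ m = 161 m/s:
V = [fR − √((fR)² − 4 fR V_g)]/2 = [161 − √(161² − 4×161×34)]/2 = 48.8 m/s
Supergeostrophic (V > V_g = 34 m/s), as expected around a high.
Converting: 48.8 m/s × 3.6 = 176 km/h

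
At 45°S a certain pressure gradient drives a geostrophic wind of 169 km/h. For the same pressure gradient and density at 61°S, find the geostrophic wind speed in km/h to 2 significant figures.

140 km/h

With the same pressure gradient and density, V_g ∝ 1/f ∝ 1/sin φ.
V₂ = V₁ · sin φ₁ / sin φ₂ = 169 × sin 45° / sin 61°
V₂ = 169 × 0.7071/0.8746 = 140 km/h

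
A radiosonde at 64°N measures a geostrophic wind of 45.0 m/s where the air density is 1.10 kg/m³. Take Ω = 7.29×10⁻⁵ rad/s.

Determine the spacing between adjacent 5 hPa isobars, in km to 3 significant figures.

Coriolis parameter at 64°N:
f = 2Ω sin φ = 2 × 7.29×10⁻⁵ × sin 64° = 1.31×10⁻⁴ s⁻¹
Geostrophic balance rearranged: |∂P/∂n| = f ρ V_g
|∂P/∂n| = 1.31×10⁻⁴ × 1.10 × 45.0 = 6.49×10⁻³ Pa/m
Isobar spacing: Δn = ΔP/|∂P/∂n| = 500 Pa / 6.49×10⁻³ Pa/m = 77081 m ≈ 77.1 km

77.1 km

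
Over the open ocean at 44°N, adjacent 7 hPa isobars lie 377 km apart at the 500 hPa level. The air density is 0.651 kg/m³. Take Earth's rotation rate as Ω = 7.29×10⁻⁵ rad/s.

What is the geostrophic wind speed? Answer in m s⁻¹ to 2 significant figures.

Coriolis parameter at 44°N:
f = 2Ω sin φ = 2 × 7.29×10⁻⁵ × sin 44° = 1.01×10⁻⁴ s⁻¹
Pressure gradient: |∂P/∂n| = 700 Pa / 377000 m = 1.86×10⁻³ Pa/m
Geostrophic balance (pressure-gradient force = Coriolis force):
V_g = (1/(fρ)) |∂P/∂n| = 1.86×10⁻³ / (1.01×10⁻⁴ × 0.651) = 28.2 m/s

28 m s⁻¹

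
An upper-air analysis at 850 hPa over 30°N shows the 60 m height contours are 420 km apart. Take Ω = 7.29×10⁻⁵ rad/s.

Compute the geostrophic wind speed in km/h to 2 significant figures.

Coriolis parameter at 30°N:
f = 2Ω sin φ = 2 × 7.29×10⁻⁵ × sin 30° = 7.29×10⁻⁵ s⁻¹
Height gradient: |∂Z/∂n| = 60 m / 420000 m = 1.43×10⁻⁴
On a pressure surface, geostrophic balance gives V_g = (g/f)|∂Z/∂n|:
V_g = 9.81 × 1.43×10⁻⁴ / 7.29×10⁻⁵ = 19.2 m/s
Converting: 19.2 m/s × 3.6 = 69 km/h

69 km/h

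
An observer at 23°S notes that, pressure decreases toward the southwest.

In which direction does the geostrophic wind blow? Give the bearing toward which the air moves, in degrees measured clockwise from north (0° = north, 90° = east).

135°

The pressure-gradient force points toward the southwest (bearing 225°).
Geostrophic balance: in the Southern Hemisphere the Coriolis force deflects motion to the left, so the geostrophic wind blows 90° to the left of the pressure-gradient force (low pressure on the right).
Rotating 225° by 90° counterclockwise gives 135° — the wind blows toward the southeast.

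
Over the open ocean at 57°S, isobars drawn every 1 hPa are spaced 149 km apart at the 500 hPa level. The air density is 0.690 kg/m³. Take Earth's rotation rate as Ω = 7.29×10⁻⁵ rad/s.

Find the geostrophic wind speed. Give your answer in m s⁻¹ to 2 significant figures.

Coriolis parameter at 57°S:
f = 2Ω sin φ = 2 × 7.29×10⁻⁵ × sin 57° = 1.22×10⁻⁴ s⁻¹
Pressure gradient: |∂P/∂n| = 100 Pa / 149000 m = 6.71×10⁻⁴ Pa/m
Geostrophic balance (pressure-gradient force = Coriolis force):
V_g = (1/(fρ)) |∂P/∂n| = 6.71×10⁻⁴ / (1.22×10⁻⁴ × 0.690) = 7.95 m/s

8.0 m s⁻¹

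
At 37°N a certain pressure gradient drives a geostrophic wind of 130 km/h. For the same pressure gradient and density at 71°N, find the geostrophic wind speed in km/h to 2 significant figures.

83 km/h

With the same pressure gradient and density, V_g ∝ 1/f ∝ 1/sin φ.
V₂ = V₁ · sin φ₁ / sin φ₂ = 130 × sin 37° / sin 71°
V₂ = 130 × 0.6018/0.9455 = 83 km/h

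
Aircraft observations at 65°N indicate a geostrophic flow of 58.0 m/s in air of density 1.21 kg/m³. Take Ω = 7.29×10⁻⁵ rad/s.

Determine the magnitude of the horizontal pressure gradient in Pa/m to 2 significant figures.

Coriolis parameter at 65°N:
f = 2Ω sin φ = 2 × 7.29×10⁻⁵ × sin 65° = 1.32×10⁻⁴ s⁻¹
Geostrophic balance rearranged: |∂P/∂n| = f ρ V_g
|∂P/∂n| = 1.32×10⁻⁴ × 1.21 × 58.0 = 9.27×10⁻³ Pa/m

9.3×10⁻³ Pa/m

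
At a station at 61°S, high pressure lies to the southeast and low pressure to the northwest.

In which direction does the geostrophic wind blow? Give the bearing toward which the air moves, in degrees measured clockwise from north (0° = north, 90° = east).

The pressure-gradient force points toward the northwest (bearing 315°).
Geostrophic balance: in the Southern Hemisphere the Coriolis force deflects motion to the left, so the geostrophic wind blows 90° to the left of the pressure-gradient force (low pressure on the right).
Rotating 315° by 90° counterclockwise gives 225° — the wind blows toward the southwest.

225°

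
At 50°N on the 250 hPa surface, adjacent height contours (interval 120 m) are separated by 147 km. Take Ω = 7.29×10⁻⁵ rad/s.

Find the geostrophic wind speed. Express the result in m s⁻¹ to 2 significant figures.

72 m s⁻¹

Coriolis parameter at 50°N:
f = 2Ω sin φ = 2 × 7.29×10⁻⁵ × sin 50° = 1.12×10⁻⁴ s⁻¹
Height gradient: |∂Z/∂n| = 120 m / 147000 m = 8.16×10⁻⁴
On a pressure surface, geostrophic balance gives V_g = (g/f)|∂Z/∂n|:
V_g = 9.81 × 8.16×10⁻⁴ / 1.12×10⁻⁴ = 71.7 m/s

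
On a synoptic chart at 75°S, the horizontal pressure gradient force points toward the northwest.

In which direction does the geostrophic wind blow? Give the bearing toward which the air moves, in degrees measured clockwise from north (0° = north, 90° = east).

The pressure-gradient force points toward the northwest (bearing 315°).
Geostrophic balance: in the Southern Hemisphere the Coriolis force deflects motion to the left, so the geostrophic wind blows 90° to the left of the pressure-gradient force (low pressure on the right).
Rotating 315° by 90° counterclockwise gives 225° — the wind blows toward the southwest.

225°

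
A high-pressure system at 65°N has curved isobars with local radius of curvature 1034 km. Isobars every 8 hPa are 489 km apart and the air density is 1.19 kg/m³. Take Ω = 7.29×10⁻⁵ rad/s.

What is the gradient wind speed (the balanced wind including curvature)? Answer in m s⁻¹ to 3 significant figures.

Coriolis parameter at 65°N:
f = 2Ω sin φ = 2 × 7.29×10⁻⁵ × sin 65° = 1.32×10⁻⁴ s⁻¹
Pressure gradient: |∂P/∂n| = 800 Pa / 489000 m = 1.64×10⁻³ Pa/m
Geostrophic speed: V_g = |∂P/∂n|/(fρ) = 1.64×10⁻³/(1.32×10⁻⁴ × 1.19) = 10.4 m/s
Around a high, pressure-gradient force acts outward with centrifugal, so Coriolis balances both:
fV = (1/ρ)|∂P/∂n| + V²/R  →  V² − fR·V + fR·V_g = 0
With fR = 1.32×10⁻⁴ × 1034×10³ m = 137 m/s:
V = [fR − √((fR)² − 4 fR V_g)]/2 = [137 − √(137² − 4×137×10.4)]/2 = 11.3 m/s
Supergeostrophic (V > V_g = 10.4 m/s), as expected around a high.

11.3 m s⁻¹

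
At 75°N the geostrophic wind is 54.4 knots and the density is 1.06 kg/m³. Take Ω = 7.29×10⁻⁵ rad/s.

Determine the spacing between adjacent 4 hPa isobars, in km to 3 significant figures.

Coriolis parameter at 75°N:
f = 2Ω sin φ = 2 × 7.29×10⁻⁵ × sin 75° = 1.41×10⁻⁴ s⁻¹
Wind speed in SI: 54.4 knots = 28.0 m/s
Geostrophic balance rearranged: |∂P/∂n| = f ρ V_g
|∂P/∂n| = 1.41×10⁻⁴ × 1.06 × 28.0 = 4.18×10⁻³ Pa/m
Isobar spacing: Δn = ΔP/|∂P/∂n| = 400 Pa / 4.18×10⁻³ Pa/m = 95745 m ≈ 95.7 km

95.7 km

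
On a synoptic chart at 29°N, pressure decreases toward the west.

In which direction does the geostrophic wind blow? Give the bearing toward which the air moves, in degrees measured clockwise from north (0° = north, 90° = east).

The pressure-gradient force points toward the west (bearing 270°).
Geostrophic balance: in the Northern Hemisphere the Coriolis force deflects motion to the right, so the geostrophic wind blows 90° to the right of the pressure-gradient force (low pressure on the left).
Rotating 270° by 90° clockwise gives 000° — the wind blows toward the north.

000°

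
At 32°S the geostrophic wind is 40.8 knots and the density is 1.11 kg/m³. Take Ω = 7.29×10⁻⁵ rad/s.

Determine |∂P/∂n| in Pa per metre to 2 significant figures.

Coriolis parameter at 32°S:
f = 2Ω sin φ = 2 × 7.29×10⁻⁵ × sin 32° = 7.73×10⁻⁵ s⁻¹
Wind speed in SI: 40.8 knots = 21.0 m/s
Geostrophic balance rearranged: |∂P/∂n| = f ρ V_g
|∂P/∂n| = 7.73×10⁻⁵ × 1.11 × 21.0 = 1.80×10⁻³ Pa/m

1.8×10⁻³ Pa/m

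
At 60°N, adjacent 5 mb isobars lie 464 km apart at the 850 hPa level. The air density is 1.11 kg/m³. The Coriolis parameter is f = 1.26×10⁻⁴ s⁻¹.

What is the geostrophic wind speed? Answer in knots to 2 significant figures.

15 knots

Pressure gradient: |∂P/∂n| = 500 Pa / 464000 m = 1.08×10⁻³ Pa/m
Geostrophic balance (pressure-gradient force = Coriolis force):
V_g = (1/(fρ)) |∂P/∂n| = 1.08×10⁻³ / (1.26×10⁻⁴ × 1.11) = 7.70 m/s
Converting: 7.70 m/s × 1.944 = 15 knots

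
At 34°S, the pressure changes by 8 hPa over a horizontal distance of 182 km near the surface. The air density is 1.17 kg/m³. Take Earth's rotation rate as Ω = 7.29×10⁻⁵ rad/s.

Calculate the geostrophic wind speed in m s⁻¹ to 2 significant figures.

46 m s⁻¹

Coriolis parameter at 34°S:
f = 2Ω sin φ = 2 × 7.29×10⁻⁵ × sin 34° = 8.15×10⁻⁵ s⁻¹
Pressure gradient: |∂P/∂n| = 800 Pa / 182000 m = 4.40×10⁻³ Pa/m
Geostrophic balance (pressure-gradient force = Coriolis force):
V_g = (1/(fρ)) |∂P/∂n| = 4.40×10⁻³ / (8.15×10⁻⁵ × 1.17) = 46.1 m/s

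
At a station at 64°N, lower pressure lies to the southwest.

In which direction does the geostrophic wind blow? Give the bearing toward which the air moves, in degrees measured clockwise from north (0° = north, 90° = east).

The pressure-gradient force points toward the southwest (bearing 225°).
Geostrophic balance: in the Northern Hemisphere the Coriolis force deflects motion to the right, so the geostrophic wind blows 90° to the right of the pressure-gradient force (low pressure on the left).
Rotating 225° by 90° clockwise gives 315° — the wind blows toward the northwest.

315°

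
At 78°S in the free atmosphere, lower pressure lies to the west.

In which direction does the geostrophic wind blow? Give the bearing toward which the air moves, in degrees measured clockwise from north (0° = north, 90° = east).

The pressure-gradient force points toward the west (bearing 270°).
Geostrophic balance: in the Southern Hemisphere the Coriolis force deflects motion to the left, so the geostrophic wind blows 90° to the left of the pressure-gradient force (low pressure on the right).
Rotating 270° by 90° counterclockwise gives 180° — the wind blows toward the south.

180°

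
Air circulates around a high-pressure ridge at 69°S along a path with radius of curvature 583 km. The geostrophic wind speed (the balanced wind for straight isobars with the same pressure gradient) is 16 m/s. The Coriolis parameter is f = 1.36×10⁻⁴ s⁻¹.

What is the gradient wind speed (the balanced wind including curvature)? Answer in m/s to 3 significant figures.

22.2 m/s

Around a high, pressure-gradient force acts outward with centrifugal, so Coriolis balances both:
fV = (1/ρ)|∂P/∂n| + V²/R  →  V² − fR·V + fR·V_g = 0
With fR = 1.36×10⁻⁴ × 583×10³ m = 79.3 m/s:
V = [fR − √((fR)² − 4 fR V_g)]/2 = [79.3 − √(79.3² − 4×79.3×16)]/2 = 22.2 m/s
Supergeostrophic (V > V_g = 16 m/s), as expected around a high.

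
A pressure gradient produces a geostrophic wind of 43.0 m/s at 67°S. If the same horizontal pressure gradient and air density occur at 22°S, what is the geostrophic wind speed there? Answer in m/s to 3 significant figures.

106 m/s

With the same pressure gradient and density, V_g ∝ 1/f ∝ 1/sin φ.
V₂ = V₁ · sin φ₁ / sin φ₂ = 43.0 × sin 67° / sin 22°
V₂ = 43.0 × 0.9205/0.3746 = 106 m/s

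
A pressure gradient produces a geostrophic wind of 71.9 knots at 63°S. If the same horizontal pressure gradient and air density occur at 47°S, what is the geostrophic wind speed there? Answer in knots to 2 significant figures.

With the same pressure gradient and density, V_g ∝ 1/f ∝ 1/sin φ.
V₂ = V₁ · sin φ₁ / sin φ₂ = 71.9 × sin 63° / sin 47°
V₂ = 71.9 × 0.8910/0.7314 = 88 knots

88 knots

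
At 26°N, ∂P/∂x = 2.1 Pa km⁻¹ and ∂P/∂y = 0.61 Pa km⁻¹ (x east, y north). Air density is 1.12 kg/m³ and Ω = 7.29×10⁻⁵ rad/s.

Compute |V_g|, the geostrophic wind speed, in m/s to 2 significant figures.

Coriolis parameter at 26°N:
f = 2Ω sin φ = 2 × 7.29×10⁻⁵ × sin 26° = 6.39×10⁻⁵ s⁻¹
Component geostrophic relations (x east, y north):
u_g = −(1/(fρ)) ∂P/∂y,  v_g = (1/(fρ)) ∂P/∂x
u_g = −(0.61×10⁻³)/(6.39×10⁻⁵ × 1.12) = −8.52 m/s;  v_g = (2.1×10⁻³)/(6.39×10⁻⁵ × 1.12) = 29.3 m/s
|V_g| = √(u_g² + v_g²) = 30.5 m/s

31 m/s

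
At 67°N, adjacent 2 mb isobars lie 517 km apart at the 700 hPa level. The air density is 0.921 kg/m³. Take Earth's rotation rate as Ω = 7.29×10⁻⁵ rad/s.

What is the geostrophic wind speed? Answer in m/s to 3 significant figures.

3.13 m/s

Coriolis parameter at 67°N:
f = 2Ω sin φ = 2 × 7.29×10⁻⁵ × sin 67° = 1.34×10⁻⁴ s⁻¹
Pressure gradient: |∂P/∂n| = 200 Pa / 517000 m = 3.87×10⁻⁴ Pa/m
Geostrophic balance (pressure-gradient force = Coriolis force):
V_g = (1/(fρ)) |∂P/∂n| = 3.87×10⁻⁴ / (1.34×10⁻⁴ × 0.921) = 3.13 m/s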